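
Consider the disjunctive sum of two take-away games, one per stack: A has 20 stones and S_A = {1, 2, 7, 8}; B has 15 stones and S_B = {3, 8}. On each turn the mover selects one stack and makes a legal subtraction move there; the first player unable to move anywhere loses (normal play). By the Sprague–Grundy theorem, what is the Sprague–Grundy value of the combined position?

3

Stack A, S = {1, 2, 7, 8}:
G(0) = 0
G(1) = mex{0} = 1
G(2) = mex{1,0} = 2
G(3) = mex{2,1} = 0
G(4) = mex{0,2} = 1
G(5) = mex{1,0} = 2
G(6) = mex{2,1} = 0
G(7) = mex{0,2,0} = 1
G(8) = mex{1,0,1,0} = 2
G(9) = mex{2,1,2,1} = 0
G(10) = mex{0,2,0,2} = 1
G(11) = mex{1,0,1,0} = 2
G(12) = mex{2,1,2,1} = 0
G(13) = mex{0,2,0,2} = 1
G(14) = mex{1,0,1,0} = 2
G(15) = mex{2,1,2,1} = 0
G(16) = mex{0,2,0,2} = 1
G(17) = mex{1,0,1,0} = 2
G(18) = mex{2,1,2,1} = 0
G(19) = mex{0,2,0,2} = 1
G(20) = mex{1,0,1,0} = 2
G_A(20) = 2.
Stack B, S = {3, 8}:
G(0) = 0
G(1) = mex{} = 0
G(2) = mex{} = 0
G(3) = mex{0} = 1
G(4) = mex{0} = 1
G(5) = mex{0} = 1
G(6) = mex{1} = 0
G(7) = mex{1} = 0
G(8) = mex{1,0} = 2
G(9) = mex{0,0} = 1
G(10) = mex{0,0} = 1
G(11) = mex{2,1} = 0
G(12) = mex{1,1} = 0
G(13) = mex{1,1} = 0
G(14) = mex{0,0} = 1
G(15) = mex{0,0} = 1
G_B(15) = 1.
Combined Grundy value = 2 ⊕ 1 = 3.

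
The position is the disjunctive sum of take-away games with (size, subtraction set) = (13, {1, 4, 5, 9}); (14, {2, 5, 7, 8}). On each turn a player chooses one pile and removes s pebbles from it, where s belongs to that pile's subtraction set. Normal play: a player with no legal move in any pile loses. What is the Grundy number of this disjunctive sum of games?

Pile A, S = {1, 4, 5, 9}:
n :  0  1  2  3  4  5  6  7  8  9 10 11 12 13
G :  0  1  0  1  2  3  2  3  0  1  0  1  2  3
G_A(13) = 3.
Pile B, S = {2, 5, 7, 8}:
G(0) = 0
G(1) = mex{} = 0
G(2) = mex{0} = 1
G(3) = mex{0} = 1
G(4) = mex{1} = 0
G(5) = mex{1,0} = 2
G(6) = mex{0,0} = 1
G(7) = mex{2,1,0} = 3
G(8) = mex{1,1,0,0} = 2
G(9) = mex{3,0,1,0} = 2
G(10) = mex{2,2,1,1} = 0
G(11) = mex{2,1,0,1} = 3
G(12) = mex{0,3,2,0} = 1
G(13) = mex{3,2,1,2} = 0
G(14) = mex{1,2,3,1} = 0
G_B(14) = 0.
Combined Grundy value = 3 ⊕ 0 = 3.

3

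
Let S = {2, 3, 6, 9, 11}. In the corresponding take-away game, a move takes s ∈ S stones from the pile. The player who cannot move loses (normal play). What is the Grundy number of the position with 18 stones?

G(0) = 0
G(1) = mex{} = 0
G(2) = mex{0} = 1
G(3) = mex{0,0} = 1
G(4) = mex{1,0} = 2
G(5) = mex{1,1} = 0
G(6) = mex{2,1,0} = 3
G(7) = mex{0,2,0} = 1
G(8) = mex{3,0,1} = 2
G(9) = mex{1,3,1,0} = 2
G(10) = mex{2,1,2,0} = 3
G(11) = mex{2,2,0,1,0} = 3
G(12) = mex{3,2,3,1,0} = 4
G(13) = mex{3,3,1,2,1} = 0
G(14) = mex{4,3,2,0,1} = 5
G(15) = mex{0,4,2,3,2} = 1
G(16) = mex{5,0,3,1,0} = 2
G(17) = mex{1,5,3,2,3} = 0
G(18) = mex{2,1,4,2,1} = 0

0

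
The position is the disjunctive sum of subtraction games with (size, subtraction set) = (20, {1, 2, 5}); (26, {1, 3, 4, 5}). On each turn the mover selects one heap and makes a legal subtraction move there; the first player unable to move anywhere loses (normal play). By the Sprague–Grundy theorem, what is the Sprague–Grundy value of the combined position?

2

Heap A, S = {1, 2, 5}:
n :  0  1  2  3  4  5  6  7  8  9 10 11 12 13 14 15 16 17 18 19 20
G :  0  1  2  0  1  2  0  1  2  0  1  2  0  1  2  0  1  2  0  1  2
G_A(20) = 2.
Heap B, S = {1, 3, 4, 5}:
n :  0  1  2  3  4  5  6  7  8  9 10 11 12 13 14 15 16 17 18 19 20 21 22 23 24 25 26
G :  0  1  0  1  2  3  2  3  0  1  0  1  2  3  2  3  0  1  0  1  2  3  2  3  0  1  0
G_B(26) = 0.
Combined Grundy value = 2 ⊕ 0 = 2.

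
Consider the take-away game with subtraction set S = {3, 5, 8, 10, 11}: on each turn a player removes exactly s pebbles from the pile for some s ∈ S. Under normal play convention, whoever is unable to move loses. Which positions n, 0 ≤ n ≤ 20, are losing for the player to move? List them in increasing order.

n :  0  1  2  3  4  5  6  7  8  9 10 11 12 13 14 15 16 17 18 19 20
G :  0  0  0  1  1  1  2  2  2  3  3  3  4  4  0  0  0  1  1  1  2
P-positions are exactly the n with G(n) = 0.

0, 1, 2, 14, 15, 16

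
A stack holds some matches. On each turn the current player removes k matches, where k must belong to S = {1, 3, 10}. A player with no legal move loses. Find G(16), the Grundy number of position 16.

G(0) = 0
G(1) = mex{0} = 1
G(2) = mex{1} = 0
G(3) = mex{0,0} = 1
G(4) = mex{1,1} = 0
G(5) = mex{0,0} = 1
G(6) = mex{1,1} = 0
G(7) = mex{0,0} = 1
G(8) = mex{1,1} = 0
G(9) = mex{0,0} = 1
G(10) = mex{1,1,0} = 2
G(11) = mex{2,0,1} = 3
G(12) = mex{3,1,0} = 2
G(13) = mex{2,2,1} = 0
G(14) = mex{0,3,0} = 1
G(15) = mex{1,2,1} = 0
G(16) = mex{0,0,0} = 1

1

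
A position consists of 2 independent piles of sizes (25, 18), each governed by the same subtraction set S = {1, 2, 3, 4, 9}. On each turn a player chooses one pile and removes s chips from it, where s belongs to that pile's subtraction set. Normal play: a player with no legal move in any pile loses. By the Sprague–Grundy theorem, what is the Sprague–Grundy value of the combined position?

3

All piles use S = {1, 2, 3, 4, 9}:
n :  0  1  2  3  4  5  6  7  8  9 10 11 12 13 14 15 16 17 18 19 20 21 22 23 24 25
G :  0  1  2  3  4  0  1  2  3  4  0  1  2  3  4  0  1  2  3  4  0  1  2  3  4  0
Pile A: G(25) = 0.
Pile B: G(18) = 3.
Combined Grundy value = 0 ⊕ 3 = 3.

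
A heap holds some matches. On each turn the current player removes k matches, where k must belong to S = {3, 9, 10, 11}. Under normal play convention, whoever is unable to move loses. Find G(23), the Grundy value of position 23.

G(0) = 0
G(1) = mex{} = 0
G(2) = mex{} = 0
G(3) = mex{0} = 1
G(4) = mex{0} = 1
G(5) = mex{0} = 1
G(6) = mex{1} = 0
G(7) = mex{1} = 0
G(8) = mex{1} = 0
G(9) = mex{0,0} = 1
G(10) = mex{0,0,0} = 1
G(11) = mex{0,0,0,0} = 1
G(12) = mex{1,1,0,0} = 2
G(13) = mex{1,1,1,0} = 2
G(14) = mex{1,1,1,1} = 0
G(15) = mex{2,0,1,1} = 3
G(16) = mex{2,0,0,1} = 3
G(17) = mex{0,0,0,0} = 1
G(18) = mex{3,1,0,0} = 2
G(19) = mex{3,1,1,0} = 2
G(20) = mex{1,1,1,1} = 0
G(21) = mex{2,2,1,1} = 0
G(22) = mex{2,2,2,1} = 0
G(23) = mex{0,0,2,2} = 1

1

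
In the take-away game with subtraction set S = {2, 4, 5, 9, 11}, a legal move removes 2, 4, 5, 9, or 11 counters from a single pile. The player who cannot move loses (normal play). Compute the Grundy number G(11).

2

G(0) = 0
G(1) = mex{} = 0
G(2) = mex{0} = 1
G(3) = mex{0} = 1
G(4) = mex{1,0} = 2
G(5) = mex{1,0,0} = 2
G(6) = mex{2,1,0} = 3
G(7) = mex{2,1,1} = 0
G(8) = mex{3,2,1} = 0
G(9) = mex{0,2,2,0} = 1
G(10) = mex{0,3,2,0} = 1
G(11) = mex{1,0,3,1,0} = 2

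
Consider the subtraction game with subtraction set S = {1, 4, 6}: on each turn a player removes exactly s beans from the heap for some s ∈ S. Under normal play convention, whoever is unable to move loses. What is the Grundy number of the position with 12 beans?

0

G(0) = 0
G(1) = mex{0} = 1
G(2) = mex{1} = 0
G(3) = mex{0} = 1
G(4) = mex{1,0} = 2
G(5) = mex{2,1} = 0
G(6) = mex{0,0,0} = 1
G(7) = mex{1,1,1} = 0
G(8) = mex{0,2,0} = 1
G(9) = mex{1,0,1} = 2
G(10) = mex{2,1,2} = 0
G(11) = mex{0,0,0} = 1
G(12) = mex{1,1,1} = 0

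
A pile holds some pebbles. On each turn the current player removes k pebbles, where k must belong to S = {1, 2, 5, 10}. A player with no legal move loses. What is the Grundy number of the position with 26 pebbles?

2

G(0) = 0
G(1) = mex{0} = 1
G(2) = mex{1,0} = 2
G(3) = mex{2,1} = 0
G(4) = mex{0,2} = 1
G(5) = mex{1,0,0} = 2
G(6) = mex{2,1,1} = 0
G(7) = mex{0,2,2} = 1
G(8) = mex{1,0,0} = 2
G(9) = mex{2,1,1} = 0
G(10) = mex{0,2,2,0} = 1
G(11) = mex{1,0,0,1} = 2
G(12) = mex{2,1,1,2} = 0
G(13) = mex{0,2,2,0} = 1
G(14) = mex{1,0,0,1} = 2
G(15) = mex{2,1,1,2} = 0
G(16) = mex{0,2,2,0} = 1
G(17) = mex{1,0,0,1} = 2
G(18) = mex{2,1,1,2} = 0
G(19) = mex{0,2,2,0} = 1
G(20) = mex{1,0,0,1} = 2
G(21) = mex{2,1,1,2} = 0
G(22) = mex{0,2,2,0} = 1
G(23) = mex{1,0,0,1} = 2
G(24) = mex{2,1,1,2} = 0
G(25) = mex{0,2,2,0} = 1
G(26) = mex{1,0,0,1} = 2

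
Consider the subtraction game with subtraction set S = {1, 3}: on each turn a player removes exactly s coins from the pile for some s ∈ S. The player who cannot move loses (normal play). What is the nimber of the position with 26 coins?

G(0) = 0
G(1) = mex{0} = 1
G(2) = mex{1} = 0
G(3) = mex{0,0} = 1
G(4) = mex{1,1} = 0
G(5) = mex{0,0} = 1
G(6) = mex{1,1} = 0
G(7) = mex{0,0} = 1
G(8) = mex{1,1} = 0
G(9) = mex{0,0} = 1
G(10) = mex{1,1} = 0
G(11) = mex{0,0} = 1
G(12) = mex{1,1} = 0
G(13) = mex{0,0} = 1
G(14) = mex{1,1} = 0
G(15) = mex{0,0} = 1
G(16) = mex{1,1} = 0
G(17) = mex{0,0} = 1
G(18) = mex{1,1} = 0
G(19) = mex{0,0} = 1
G(20) = mex{1,1} = 0
G(21) = mex{0,0} = 1
G(22) = mex{1,1} = 0
G(23) = mex{0,0} = 1
G(24) = mex{1,1} = 0
G(25) = mex{0,0} = 1
G(26) = mex{1,1} = 0

0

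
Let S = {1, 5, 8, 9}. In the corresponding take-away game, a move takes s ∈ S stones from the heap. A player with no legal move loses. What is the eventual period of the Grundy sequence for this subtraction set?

16

n :  0  1  2  3  4  5  6  7  8  9 10 11 12 13 14 15 16 17 18 19 20 21 22 23 24 25 26 27 28 29 30 31 32 33
G :  0  1  0  1  0  1  0  1  2  3  2  3  2  3  2  3  0  1  0  1  0  1  0  1  2  3  2  3  2  3  2  3  0  1
G(n+16) = G(n) holds for n = 0,…,8 (a full window of length max(S) = 9), so the sequence is purely periodic with period 16.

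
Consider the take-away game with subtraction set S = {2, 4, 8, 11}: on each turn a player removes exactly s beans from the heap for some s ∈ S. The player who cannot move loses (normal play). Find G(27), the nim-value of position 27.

1

G(0) = 0
G(1) = mex{} = 0
G(2) = mex{0} = 1
G(3) = mex{0} = 1
G(4) = mex{1,0} = 2
G(5) = mex{1,0} = 2
G(6) = mex{2,1} = 0
G(7) = mex{2,1} = 0
G(8) = mex{0,2,0} = 1
G(9) = mex{0,2,0} = 1
G(10) = mex{1,0,1} = 2
G(11) = mex{1,0,1,0} = 2
G(12) = mex{2,1,2,0} = 3
G(13) = mex{2,1,2,1} = 0
G(14) = mex{3,2,0,1} = 4
G(15) = mex{0,2,0,2} = 1
G(16) = mex{4,3,1,2} = 0
G(17) = mex{1,0,1,0} = 2
G(18) = mex{0,4,2,0} = 1
G(19) = mex{2,1,2,1} = 0
G(20) = mex{1,0,3,1} = 2
G(21) = mex{0,2,0,2} = 1
G(22) = mex{2,1,4,2} = 0
G(23) = mex{1,0,1,3} = 2
G(24) = mex{0,2,0,0} = 1
G(25) = mex{2,1,2,4} = 0
G(26) = mex{1,0,1,1} = 2
G(27) = mex{0,2,0,0} = 1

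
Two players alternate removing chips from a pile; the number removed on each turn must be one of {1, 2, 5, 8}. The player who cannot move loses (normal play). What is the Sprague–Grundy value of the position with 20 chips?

G(0) = 0
G(1) = mex{0} = 1
G(2) = mex{1,0} = 2
G(3) = mex{2,1} = 0
G(4) = mex{0,2} = 1
G(5) = mex{1,0,0} = 2
G(6) = mex{2,1,1} = 0
G(7) = mex{0,2,2} = 1
G(8) = mex{1,0,0,0} = 2
G(9) = mex{2,1,1,1} = 0
G(10) = mex{0,2,2,2} = 1
G(11) = mex{1,0,0,0} = 2
G(12) = mex{2,1,1,1} = 0
G(13) = mex{0,2,2,2} = 1
G(14) = mex{1,0,0,0} = 2
G(15) = mex{2,1,1,1} = 0
G(16) = mex{0,2,2,2} = 1
G(17) = mex{1,0,0,0} = 2
G(18) = mex{2,1,1,1} = 0
G(19) = mex{0,2,2,2} = 1
G(20) = mex{1,0,0,0} = 2

2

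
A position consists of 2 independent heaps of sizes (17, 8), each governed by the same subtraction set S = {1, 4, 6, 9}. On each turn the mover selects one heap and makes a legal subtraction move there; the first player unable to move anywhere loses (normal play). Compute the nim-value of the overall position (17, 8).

All heaps use S = {1, 4, 6, 9}:
n :  0  1  2  3  4  5  6  7  8  9 10 11 12 13 14 15 16 17
G :  0  1  0  1  2  0  1  0  1  2  0  1  0  1  2  0  1  0
Heap A: G(17) = 0.
Heap B: G(8) = 1.
Combined Grundy value = 0 ⊕ 1 = 1.

1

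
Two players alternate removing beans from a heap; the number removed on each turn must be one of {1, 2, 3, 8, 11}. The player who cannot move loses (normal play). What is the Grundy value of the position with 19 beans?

1

n :  0  1  2  3  4  5  6  7  8  9 10 11 12 13 14 15 16 17 18 19
G :  0  1  2  3  0  1  2  3  4  0  1  2  3  0  1  2  3  4  0  1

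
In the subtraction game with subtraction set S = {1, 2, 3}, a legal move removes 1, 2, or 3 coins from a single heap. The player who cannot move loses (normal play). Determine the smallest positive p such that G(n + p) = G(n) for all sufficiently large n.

4

n :  0  1  2  3  4  5  6  7  8  9 10 11 12 13 14
G :  0  1  2  3  0  1  2  3  0  1  2  3  0  1  2
G(n+4) = G(n) holds for n = 0,…,2 (a full window of length max(S) = 3), so the sequence is purely periodic with period 4.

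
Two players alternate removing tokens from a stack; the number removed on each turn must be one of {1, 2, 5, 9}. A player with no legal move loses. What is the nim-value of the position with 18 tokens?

2

G(0) = 0
G(1) = mex{0} = 1
G(2) = mex{1,0} = 2
G(3) = mex{2,1} = 0
G(4) = mex{0,2} = 1
G(5) = mex{1,0,0} = 2
G(6) = mex{2,1,1} = 0
G(7) = mex{0,2,2} = 1
G(8) = mex{1,0,0} = 2
G(9) = mex{2,1,1,0} = 3
G(10) = mex{3,2,2,1} = 0
G(11) = mex{0,3,0,2} = 1
G(12) = mex{1,0,1,0} = 2
G(13) = mex{2,1,2,1} = 0
G(14) = mex{0,2,3,2} = 1
G(15) = mex{1,0,0,0} = 2
G(16) = mex{2,1,1,1} = 0
G(17) = mex{0,2,2,2} = 1
G(18) = mex{1,0,0,3} = 2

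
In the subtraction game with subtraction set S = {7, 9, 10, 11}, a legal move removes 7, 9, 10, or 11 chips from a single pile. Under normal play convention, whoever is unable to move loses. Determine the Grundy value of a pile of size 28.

1

n :  0  1  2  3  4  5  6  7  8  9 10 11 12 13 14 15 16 17 18 19 20 21 22 23 24 25 26 27 28
G :  0  0  0  0  0  0  0  1  1  1  1  1  1  1  2  2  2  2  0  0  0  0  0  0  0  1  1  1  1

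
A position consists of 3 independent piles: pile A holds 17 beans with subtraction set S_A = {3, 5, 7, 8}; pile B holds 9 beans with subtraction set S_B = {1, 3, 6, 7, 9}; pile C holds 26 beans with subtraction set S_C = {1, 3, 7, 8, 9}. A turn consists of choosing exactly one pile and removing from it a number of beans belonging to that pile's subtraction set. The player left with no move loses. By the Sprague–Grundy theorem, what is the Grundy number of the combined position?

Pile A, S = {3, 5, 7, 8}:
n :  0  1  2  3  4  5  6  7  8  9 10 11 12 13 14 15 16 17
G :  0  0  0  1  1  1  2  2  2  3  3  0  0  0  1  1  1  2
G_A(17) = 2.
Pile B, S = {1, 3, 6, 7, 9}:
n : 0 1 2 3 4 5 6 7 8 9
G : 0 1 0 1 0 1 2 3 2 3
G_B(9) = 3.
Pile C, S = {1, 3, 7, 8, 9}:
G(0) = 0
G(1) = mex{0} = 1
G(2) = mex{1} = 0
G(3) = mex{0,0} = 1
G(4) = mex{1,1} = 0
G(5) = mex{0,0} = 1
G(6) = mex{1,1} = 0
G(7) = mex{0,0,0} = 1
G(8) = mex{1,1,1,0} = 2
G(9) = mex{2,0,0,1,0} = 3
G(10) = mex{3,1,1,0,1} = 2
G(11) = mex{2,2,0,1,0} = 3
G(12) = mex{3,3,1,0,1} = 2
G(13) = mex{2,2,0,1,0} = 3
G(14) = mex{3,3,1,0,1} = 2
G(15) = mex{2,2,2,1,0} = 3
G(16) = mex{3,3,3,2,1} = 0
G(17) = mex{0,2,2,3,2} = 1
G(18) = mex{1,3,3,2,3} = 0
G(19) = mex{0,0,2,3,2} = 1
G(20) = mex{1,1,3,2,3} = 0
G(21) = mex{0,0,2,3,2} = 1
G(22) = mex{1,1,3,2,3} = 0
G(23) = mex{0,0,0,3,2} = 1
G(24) = mex{1,1,1,0,3} = 2
G(25) = mex{2,0,0,1,0} = 3
G(26) = mex{3,1,1,0,1} = 2
G_C(26) = 2.
Combined Grundy value = 2 ⊕ 3 ⊕ 2 = 3.

3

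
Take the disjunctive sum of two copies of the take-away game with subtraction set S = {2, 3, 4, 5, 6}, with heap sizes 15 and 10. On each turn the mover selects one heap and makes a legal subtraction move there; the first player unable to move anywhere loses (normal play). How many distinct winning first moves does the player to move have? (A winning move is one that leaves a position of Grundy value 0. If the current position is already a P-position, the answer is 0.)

All heaps use S = {2, 3, 4, 5, 6}:
n :  0  1  2  3  4  5  6  7  8  9 10 11 12 13 14 15
G :  0  0  1  1  2  2  3  3  0  0  1  1  2  2  3  3
Heap A: G(15) = 3.
Heap B: G(10) = 1.
Combined Grundy value = 3 ⊕ 1 = 2.
A winning move leaves total XOR = 0, i.e. changes one component's Grundy value g to g ⊕ X where X is the current total.
Heap A: need g' = 3⊕2 = 1. Options: 15−2→G=2, 15−3→G=2, 15−4→G=1, 15−5→G=1, 15−6→G=0. Hits: 2.
Heap B: need g' = 1⊕2 = 3. Options: 10−2→G=0, 10−3→G=3, 10−4→G=3, 10−5→G=2, 10−6→G=2. Hits: 2.

4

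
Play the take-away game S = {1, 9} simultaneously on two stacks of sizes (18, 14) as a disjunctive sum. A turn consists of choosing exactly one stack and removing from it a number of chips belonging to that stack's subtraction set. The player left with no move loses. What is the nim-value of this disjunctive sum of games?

All stacks use S = {1, 9}:
G(0) = 0
G(1) = mex{0} = 1
G(2) = mex{1} = 0
G(3) = mex{0} = 1
G(4) = mex{1} = 0
G(5) = mex{0} = 1
G(6) = mex{1} = 0
G(7) = mex{0} = 1
G(8) = mex{1} = 0
G(9) = mex{0,0} = 1
G(10) = mex{1,1} = 0
G(11) = mex{0,0} = 1
G(12) = mex{1,1} = 0
G(13) = mex{0,0} = 1
G(14) = mex{1,1} = 0
G(15) = mex{0,0} = 1
G(16) = mex{1,1} = 0
G(17) = mex{0,0} = 1
G(18) = mex{1,1} = 0
Stack A: G(18) = 0.
Stack B: G(14) = 0.
Combined Grundy value = 0 ⊕ 0 = 0.

0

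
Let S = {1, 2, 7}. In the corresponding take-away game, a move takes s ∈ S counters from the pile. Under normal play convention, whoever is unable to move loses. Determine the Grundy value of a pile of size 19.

1

n :  0  1  2  3  4  5  6  7  8  9 10 11 12 13 14 15 16 17 18 19
G :  0  1  2  0  1  2  0  1  2  0  1  2  0  1  2  0  1  2  0  1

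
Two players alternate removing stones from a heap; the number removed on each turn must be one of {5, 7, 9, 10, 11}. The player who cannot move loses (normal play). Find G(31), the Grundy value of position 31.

3

n :  0  1  2  3  4  5  6  7  8  9 10 11 12 13 14 15 16 17 18 19 20 21 22 23 24 25 26 27 28 29 30 31
G :  0  0  0  0  0  1  1  1  1  1  2  2  2  2  2  3  0  0  0  0  0  1  1  1  1  1  2  2  2  2  2  3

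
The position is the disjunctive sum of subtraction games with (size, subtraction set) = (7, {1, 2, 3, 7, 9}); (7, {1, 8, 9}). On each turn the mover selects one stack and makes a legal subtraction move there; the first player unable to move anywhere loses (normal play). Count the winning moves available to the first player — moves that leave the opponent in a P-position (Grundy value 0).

Stack A, S = {1, 2, 3, 7, 9}:
G(0) = 0
G(1) = mex{0} = 1
G(2) = mex{1,0} = 2
G(3) = mex{2,1,0} = 3
G(4) = mex{3,2,1} = 0
G(5) = mex{0,3,2} = 1
G(6) = mex{1,0,3} = 2
G(7) = mex{2,1,0,0} = 3
G_A(7) = 3.
Stack B, S = {1, 8, 9}:
n : 0 1 2 3 4 5 6 7
G : 0 1 0 1 0 1 0 1
G_B(7) = 1.
Combined Grundy value = 3 ⊕ 1 = 2.
A winning move leaves total XOR = 0, i.e. changes one component's Grundy value g to g ⊕ X where X is the current total.
Stack A: need g' = 3⊕2 = 1. Options: 7−1→G=2, 7−2→G=1, 7−3→G=0, 7−7→G=0. Hits: 1.
Stack B: need g' = 1⊕2 = 3. Options: 7−1→G=0. Hits: 0.

1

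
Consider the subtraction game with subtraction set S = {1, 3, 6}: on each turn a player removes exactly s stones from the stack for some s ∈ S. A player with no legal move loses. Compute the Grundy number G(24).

G(0) = 0
G(1) = mex{0} = 1
G(2) = mex{1} = 0
G(3) = mex{0,0} = 1
G(4) = mex{1,1} = 0
G(5) = mex{0,0} = 1
G(6) = mex{1,1,0} = 2
G(7) = mex{2,0,1} = 3
G(8) = mex{3,1,0} = 2
G(9) = mex{2,2,1} = 0
G(10) = mex{0,3,0} = 1
G(11) = mex{1,2,1} = 0
G(12) = mex{0,0,2} = 1
G(13) = mex{1,1,3} = 0
G(14) = mex{0,0,2} = 1
G(15) = mex{1,1,0} = 2
G(16) = mex{2,0,1} = 3
G(17) = mex{3,1,0} = 2
G(18) = mex{2,2,1} = 0
G(19) = mex{0,3,0} = 1
G(20) = mex{1,2,1} = 0
G(21) = mex{0,0,2} = 1
G(22) = mex{1,1,3} = 0
G(23) = mex{0,0,2} = 1
G(24) = mex{1,1,0} = 2

2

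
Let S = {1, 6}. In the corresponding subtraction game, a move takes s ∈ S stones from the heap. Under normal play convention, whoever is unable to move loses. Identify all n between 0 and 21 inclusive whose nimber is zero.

G(0) = 0
G(1) = mex{0} = 1
G(2) = mex{1} = 0
G(3) = mex{0} = 1
G(4) = mex{1} = 0
G(5) = mex{0} = 1
G(6) = mex{1,0} = 2
G(7) = mex{2,1} = 0
G(8) = mex{0,0} = 1
G(9) = mex{1,1} = 0
G(10) = mex{0,0} = 1
G(11) = mex{1,1} = 0
G(12) = mex{0,2} = 1
G(13) = mex{1,0} = 2
G(14) = mex{2,1} = 0
G(15) = mex{0,0} = 1
G(16) = mex{1,1} = 0
G(17) = mex{0,0} = 1
G(18) = mex{1,1} = 0
G(19) = mex{0,2} = 1
G(20) = mex{1,0} = 2
G(21) = mex{2,1} = 0
P-positions are exactly the n with G(n) = 0.

0, 2, 4, 7, 9, 11, 14, 16, 18, 21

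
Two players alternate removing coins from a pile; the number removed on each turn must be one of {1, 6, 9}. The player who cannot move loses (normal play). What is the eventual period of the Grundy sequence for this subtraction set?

n :  0  1  2  3  4  5  6  7  8  9 10 11 12 13 14 15 16 17 18 19 20 21 22 23 24 25 26
G :  0  1  0  1  0  1  2  0  1  2  3  2  0  1  0  1  2  0  1  0  1  2  0  1  0  1  2
From n = 11 onward G(n+5) = G(n); since this holds over max(S) = 9 consecutive positions the period is 5 (pre-period 11).

5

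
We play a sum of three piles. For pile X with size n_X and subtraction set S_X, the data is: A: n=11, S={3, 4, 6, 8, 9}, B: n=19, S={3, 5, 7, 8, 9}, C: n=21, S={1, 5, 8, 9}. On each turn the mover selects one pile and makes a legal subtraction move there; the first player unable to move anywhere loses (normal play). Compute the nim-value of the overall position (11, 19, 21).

0

Pile A, S = {3, 4, 6, 8, 9}:
G(0) = 0
G(1) = mex{} = 0
G(2) = mex{} = 0
G(3) = mex{0} = 1
G(4) = mex{0,0} = 1
G(5) = mex{0,0} = 1
G(6) = mex{1,0,0} = 2
G(7) = mex{1,1,0} = 2
G(8) = mex{1,1,0,0} = 2
G(9) = mex{2,1,1,0,0} = 3
G(10) = mex{2,2,1,0,0} = 3
G(11) = mex{2,2,1,1,0} = 3
G_A(11) = 3.
Pile B, S = {3, 5, 7, 8, 9}:
G(0) = 0
G(1) = mex{} = 0
G(2) = mex{} = 0
G(3) = mex{0} = 1
G(4) = mex{0} = 1
G(5) = mex{0,0} = 1
G(6) = mex{1,0} = 2
G(7) = mex{1,0,0} = 2
G(8) = mex{1,1,0,0} = 2
G(9) = mex{2,1,0,0,0} = 3
G(10) = mex{2,1,1,0,0} = 3
G(11) = mex{2,2,1,1,0} = 3
G(12) = mex{3,2,1,1,1} = 0
G(13) = mex{3,2,2,1,1} = 0
G(14) = mex{3,3,2,2,1} = 0
G(15) = mex{0,3,2,2,2} = 1
G(16) = mex{0,3,3,2,2} = 1
G(17) = mex{0,0,3,3,2} = 1
G(18) = mex{1,0,3,3,3} = 2
G(19) = mex{1,0,0,3,3} = 2
G_B(19) = 2.
Pile C, S = {1, 5, 8, 9}:
G(0) = 0
G(1) = mex{0} = 1
G(2) = mex{1} = 0
G(3) = mex{0} = 1
G(4) = mex{1} = 0
G(5) = mex{0,0} = 1
G(6) = mex{1,1} = 0
G(7) = mex{0,0} = 1
G(8) = mex{1,1,0} = 2
G(9) = mex{2,0,1,0} = 3
G(10) = mex{3,1,0,1} = 2
G(11) = mex{2,0,1,0} = 3
G(12) = mex{3,1,0,1} = 2
G(13) = mex{2,2,1,0} = 3
G(14) = mex{3,3,0,1} = 2
G(15) = mex{2,2,1,0} = 3
G(16) = mex{3,3,2,1} = 0
G(17) = mex{0,2,3,2} = 1
G(18) = mex{1,3,2,3} = 0
G(19) = mex{0,2,3,2} = 1
G(20) = mex{1,3,2,3} = 0
G(21) = mex{0,0,3,2} = 1
G_C(21) = 1.
Combined Grundy value = 3 ⊕ 2 ⊕ 1 = 0.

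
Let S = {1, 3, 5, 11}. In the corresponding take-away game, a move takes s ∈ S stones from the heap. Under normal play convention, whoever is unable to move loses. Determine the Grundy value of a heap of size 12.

0

G(0) = 0
G(1) = mex{0} = 1
G(2) = mex{1} = 0
G(3) = mex{0,0} = 1
G(4) = mex{1,1} = 0
G(5) = mex{0,0,0} = 1
G(6) = mex{1,1,1} = 0
G(7) = mex{0,0,0} = 1
G(8) = mex{1,1,1} = 0
G(9) = mex{0,0,0} = 1
G(10) = mex{1,1,1} = 0
G(11) = mex{0,0,0,0} = 1
G(12) = mex{1,1,1,1} = 0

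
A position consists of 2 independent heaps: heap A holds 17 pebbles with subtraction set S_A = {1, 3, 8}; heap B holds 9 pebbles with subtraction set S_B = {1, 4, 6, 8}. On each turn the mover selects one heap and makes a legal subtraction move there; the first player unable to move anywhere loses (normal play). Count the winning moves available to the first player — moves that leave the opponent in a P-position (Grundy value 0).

Heap A, S = {1, 3, 8}:
n :  0  1  2  3  4  5  6  7  8  9 10 11 12 13 14 15 16 17
G :  0  1  0  1  0  1  0  1  2  3  2  0  1  0  1  0  1  0
G_A(17) = 0.
Heap B, S = {1, 4, 6, 8}:
G(0) = 0
G(1) = mex{0} = 1
G(2) = mex{1} = 0
G(3) = mex{0} = 1
G(4) = mex{1,0} = 2
G(5) = mex{2,1} = 0
G(6) = mex{0,0,0} = 1
G(7) = mex{1,1,1} = 0
G(8) = mex{0,2,0,0} = 1
G(9) = mex{1,0,1,1} = 2
G_B(9) = 2.
Combined Grundy value = 0 ⊕ 2 = 2.
A winning move leaves total XOR = 0, i.e. changes one component's Grundy value g to g ⊕ X where X is the current total.
Heap A: need g' = 0⊕2 = 2. Options: 17−1→G=1, 17−3→G=1, 17−8→G=3. Hits: 0.
Heap B: need g' = 2⊕2 = 0. Options: 9−1→G=1, 9−4→G=0, 9−6→G=1, 9−8→G=1. Hits: 1.

1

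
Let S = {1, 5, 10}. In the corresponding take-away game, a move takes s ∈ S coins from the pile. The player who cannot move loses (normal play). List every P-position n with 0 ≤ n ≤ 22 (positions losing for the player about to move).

0, 2, 4, 6, 8, 15, 17, 19, 21

G(0) = 0
G(1) = mex{0} = 1
G(2) = mex{1} = 0
G(3) = mex{0} = 1
G(4) = mex{1} = 0
G(5) = mex{0,0} = 1
G(6) = mex{1,1} = 0
G(7) = mex{0,0} = 1
G(8) = mex{1,1} = 0
G(9) = mex{0,0} = 1
G(10) = mex{1,1,0} = 2
G(11) = mex{2,0,1} = 3
G(12) = mex{3,1,0} = 2
G(13) = mex{2,0,1} = 3
G(14) = mex{3,1,0} = 2
G(15) = mex{2,2,1} = 0
G(16) = mex{0,3,0} = 1
G(17) = mex{1,2,1} = 0
G(18) = mex{0,3,0} = 1
G(19) = mex{1,2,1} = 0
G(20) = mex{0,0,2} = 1
G(21) = mex{1,1,3} = 0
G(22) = mex{0,0,2} = 1
P-positions are exactly the n with G(n) = 0.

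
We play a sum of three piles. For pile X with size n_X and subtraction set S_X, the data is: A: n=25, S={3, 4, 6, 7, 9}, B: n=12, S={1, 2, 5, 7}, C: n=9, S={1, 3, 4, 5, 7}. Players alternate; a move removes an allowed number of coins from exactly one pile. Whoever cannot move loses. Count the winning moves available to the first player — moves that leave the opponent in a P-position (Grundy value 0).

5

Pile A, S = {3, 4, 6, 7, 9}:
G(0) = 0
G(1) = mex{} = 0
G(2) = mex{} = 0
G(3) = mex{0} = 1
G(4) = mex{0,0} = 1
G(5) = mex{0,0} = 1
G(6) = mex{1,0,0} = 2
G(7) = mex{1,1,0,0} = 2
G(8) = mex{1,1,0,0} = 2
G(9) = mex{2,1,1,0,0} = 3
G(10) = mex{2,2,1,1,0} = 3
G(11) = mex{2,2,1,1,0} = 3
G(12) = mex{3,2,2,1,1} = 0
G(13) = mex{3,3,2,2,1} = 0
G(14) = mex{3,3,2,2,1} = 0
G(15) = mex{0,3,3,2,2} = 1
G(16) = mex{0,0,3,3,2} = 1
G(17) = mex{0,0,3,3,2} = 1
G(18) = mex{1,0,0,3,3} = 2
G(19) = mex{1,1,0,0,3} = 2
G(20) = mex{1,1,0,0,3} = 2
G(21) = mex{2,1,1,0,0} = 3
G(22) = mex{2,2,1,1,0} = 3
G(23) = mex{2,2,1,1,0} = 3
G(24) = mex{3,2,2,1,1} = 0
G(25) = mex{3,3,2,2,1} = 0
G_A(25) = 0.
Pile B, S = {1, 2, 5, 7}:
G(0) = 0
G(1) = mex{0} = 1
G(2) = mex{1,0} = 2
G(3) = mex{2,1} = 0
G(4) = mex{0,2} = 1
G(5) = mex{1,0,0} = 2
G(6) = mex{2,1,1} = 0
G(7) = mex{0,2,2,0} = 1
G(8) = mex{1,0,0,1} = 2
G(9) = mex{2,1,1,2} = 0
G(10) = mex{0,2,2,0} = 1
G(11) = mex{1,0,0,1} = 2
G(12) = mex{2,1,1,2} = 0
G_B(12) = 0.
Pile C, S = {1, 3, 4, 5, 7}:
n : 0 1 2 3 4 5 6 7 8 9
G : 0 1 0 1 2 3 2 3 0 1
G_C(9) = 1.
Combined Grundy value = 0 ⊕ 0 ⊕ 1 = 1.
A winning move leaves total XOR = 0, i.e. changes one component's Grundy value g to g ⊕ X where X is the current total.
Pile A: need g' = 0⊕1 = 1. Options: 25−3→G=3, 25−4→G=3, 25−6→G=2, 25−7→G=2, 25−9→G=1. Hits: 1.
Pile B: need g' = 0⊕1 = 1. Options: 12−1→G=2, 12−2→G=1, 12−5→G=1, 12−7→G=2. Hits: 2.
Pile C: need g' = 1⊕1 = 0. Options: 9−1→G=0, 9−3→G=2, 9−4→G=3, 9−5→G=2, 9−7→G=0. Hits: 2.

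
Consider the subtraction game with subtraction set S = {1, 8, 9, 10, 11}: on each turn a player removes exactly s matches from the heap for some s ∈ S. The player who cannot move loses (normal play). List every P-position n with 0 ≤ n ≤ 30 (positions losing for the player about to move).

G(0) = 0
G(1) = mex{0} = 1
G(2) = mex{1} = 0
G(3) = mex{0} = 1
G(4) = mex{1} = 0
G(5) = mex{0} = 1
G(6) = mex{1} = 0
G(7) = mex{0} = 1
G(8) = mex{1,0} = 2
G(9) = mex{2,1,0} = 3
G(10) = mex{3,0,1,0} = 2
G(11) = mex{2,1,0,1,0} = 3
G(12) = mex{3,0,1,0,1} = 2
G(13) = mex{2,1,0,1,0} = 3
G(14) = mex{3,0,1,0,1} = 2
G(15) = mex{2,1,0,1,0} = 3
G(16) = mex{3,2,1,0,1} = 4
G(17) = mex{4,3,2,1,0} = 5
G(18) = mex{5,2,3,2,1} = 0
G(19) = mex{0,3,2,3,2} = 1
G(20) = mex{1,2,3,2,3} = 0
G(21) = mex{0,3,2,3,2} = 1
G(22) = mex{1,2,3,2,3} = 0
G(23) = mex{0,3,2,3,2} = 1
G(24) = mex{1,4,3,2,3} = 0
G(25) = mex{0,5,4,3,2} = 1
G(26) = mex{1,0,5,4,3} = 2
G(27) = mex{2,1,0,5,4} = 3
G(28) = mex{3,0,1,0,5} = 2
G(29) = mex{2,1,0,1,0} = 3
G(30) = mex{3,0,1,0,1} = 2
P-positions are exactly the n with G(n) = 0.

0, 2, 4, 6, 18, 20, 22, 24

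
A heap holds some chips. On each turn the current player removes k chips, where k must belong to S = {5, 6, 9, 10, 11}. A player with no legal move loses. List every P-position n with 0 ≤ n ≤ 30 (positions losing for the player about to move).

0, 1, 2, 3, 4, 16, 17, 18, 19, 20

G(0) = 0
G(1) = mex{} = 0
G(2) = mex{} = 0
G(3) = mex{} = 0
G(4) = mex{} = 0
G(5) = mex{0} = 1
G(6) = mex{0,0} = 1
G(7) = mex{0,0} = 1
G(8) = mex{0,0} = 1
G(9) = mex{0,0,0} = 1
G(10) = mex{1,0,0,0} = 2
G(11) = mex{1,1,0,0,0} = 2
G(12) = mex{1,1,0,0,0} = 2
G(13) = mex{1,1,0,0,0} = 2
G(14) = mex{1,1,1,0,0} = 2
G(15) = mex{2,1,1,1,0} = 3
G(16) = mex{2,2,1,1,1} = 0
G(17) = mex{2,2,1,1,1} = 0
G(18) = mex{2,2,1,1,1} = 0
G(19) = mex{2,2,2,1,1} = 0
G(20) = mex{3,2,2,2,1} = 0
G(21) = mex{0,3,2,2,2} = 1
G(22) = mex{0,0,2,2,2} = 1
G(23) = mex{0,0,2,2,2} = 1
G(24) = mex{0,0,3,2,2} = 1
G(25) = mex{0,0,0,3,2} = 1
G(26) = mex{1,0,0,0,3} = 2
G(27) = mex{1,1,0,0,0} = 2
G(28) = mex{1,1,0,0,0} = 2
G(29) = mex{1,1,0,0,0} = 2
G(30) = mex{1,1,1,0,0} = 2
P-positions are exactly the n with G(n) = 0.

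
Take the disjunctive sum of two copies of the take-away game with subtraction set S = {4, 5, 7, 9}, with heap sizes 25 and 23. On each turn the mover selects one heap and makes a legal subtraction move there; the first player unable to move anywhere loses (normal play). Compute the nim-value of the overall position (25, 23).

1

All heaps use S = {4, 5, 7, 9}:
G(0) = 0
G(1) = mex{} = 0
G(2) = mex{} = 0
G(3) = mex{} = 0
G(4) = mex{0} = 1
G(5) = mex{0,0} = 1
G(6) = mex{0,0} = 1
G(7) = mex{0,0,0} = 1
G(8) = mex{1,0,0} = 2
G(9) = mex{1,1,0,0} = 2
G(10) = mex{1,1,0,0} = 2
G(11) = mex{1,1,1,0} = 2
G(12) = mex{2,1,1,0} = 3
G(13) = mex{2,2,1,1} = 0
G(14) = mex{2,2,1,1} = 0
G(15) = mex{2,2,2,1} = 0
G(16) = mex{3,2,2,1} = 0
G(17) = mex{0,3,2,2} = 1
G(18) = mex{0,0,2,2} = 1
G(19) = mex{0,0,3,2} = 1
G(20) = mex{0,0,0,2} = 1
G(21) = mex{1,0,0,3} = 2
G(22) = mex{1,1,0,0} = 2
G(23) = mex{1,1,0,0} = 2
G(24) = mex{1,1,1,0} = 2
G(25) = mex{2,1,1,0} = 3
Heap A: G(25) = 3.
Heap B: G(23) = 2.
Combined Grundy value = 3 ⊕ 2 = 1.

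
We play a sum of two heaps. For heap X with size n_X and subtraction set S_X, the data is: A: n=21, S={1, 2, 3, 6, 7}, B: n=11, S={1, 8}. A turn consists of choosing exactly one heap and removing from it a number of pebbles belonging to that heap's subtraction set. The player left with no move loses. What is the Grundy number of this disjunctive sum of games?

1

Heap A, S = {1, 2, 3, 6, 7}:
G(0) = 0
G(1) = mex{0} = 1
G(2) = mex{1,0} = 2
G(3) = mex{2,1,0} = 3
G(4) = mex{3,2,1} = 0
G(5) = mex{0,3,2} = 1
G(6) = mex{1,0,3,0} = 2
G(7) = mex{2,1,0,1,0} = 3
G(8) = mex{3,2,1,2,1} = 0
G(9) = mex{0,3,2,3,2} = 1
G(10) = mex{1,0,3,0,3} = 2
G(11) = mex{2,1,0,1,0} = 3
G(12) = mex{3,2,1,2,1} = 0
G(13) = mex{0,3,2,3,2} = 1
G(14) = mex{1,0,3,0,3} = 2
G(15) = mex{2,1,0,1,0} = 3
G(16) = mex{3,2,1,2,1} = 0
G(17) = mex{0,3,2,3,2} = 1
G(18) = mex{1,0,3,0,3} = 2
G(19) = mex{2,1,0,1,0} = 3
G(20) = mex{3,2,1,2,1} = 0
G(21) = mex{0,3,2,3,2} = 1
G_A(21) = 1.
Heap B, S = {1, 8}:
n :  0  1  2  3  4  5  6  7  8  9 10 11
G :  0  1  0  1  0  1  0  1  2  0  1  0
G_B(11) = 0.
Combined Grundy value = 1 ⊕ 0 = 1.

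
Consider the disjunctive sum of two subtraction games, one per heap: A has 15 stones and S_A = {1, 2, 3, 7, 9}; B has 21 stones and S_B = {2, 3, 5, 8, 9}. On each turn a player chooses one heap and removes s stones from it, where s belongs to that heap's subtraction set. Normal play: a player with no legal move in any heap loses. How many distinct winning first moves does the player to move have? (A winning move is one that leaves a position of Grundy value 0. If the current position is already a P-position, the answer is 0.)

0

Heap A, S = {1, 2, 3, 7, 9}:
n :  0  1  2  3  4  5  6  7  8  9 10 11 12 13 14 15
G :  0  1  2  3  0  1  2  3  0  1  2  3  0  1  2  3
G_A(15) = 3.
Heap B, S = {2, 3, 5, 8, 9}:
G(0) = 0
G(1) = mex{} = 0
G(2) = mex{0} = 1
G(3) = mex{0,0} = 1
G(4) = mex{1,0} = 2
G(5) = mex{1,1,0} = 2
G(6) = mex{2,1,0} = 3
G(7) = mex{2,2,1} = 0
G(8) = mex{3,2,1,0} = 4
G(9) = mex{0,3,2,0,0} = 1
G(10) = mex{4,0,2,1,0} = 3
G(11) = mex{1,4,3,1,1} = 0
G(12) = mex{3,1,0,2,1} = 4
G(13) = mex{0,3,4,2,2} = 1
G(14) = mex{4,0,1,3,2} = 5
G(15) = mex{1,4,3,0,3} = 2
G(16) = mex{5,1,0,4,0} = 2
G(17) = mex{2,5,4,1,4} = 0
G(18) = mex{2,2,1,3,1} = 0
G(19) = mex{0,2,5,0,3} = 1
G(20) = mex{0,0,2,4,0} = 1
G(21) = mex{1,0,2,1,4} = 3
G_B(21) = 3.
Combined Grundy value = 3 ⊕ 3 = 0.
A winning move leaves total XOR = 0, i.e. changes one component's Grundy value g to g ⊕ X where X is the current total.
Heap A: target g' = 3⊕0 = 3, but every legal move changes the Grundy value (mex property), so 0 moves.
Heap B: target g' = 3⊕0 = 3, but every legal move changes the Grundy value (mex property), so 0 moves.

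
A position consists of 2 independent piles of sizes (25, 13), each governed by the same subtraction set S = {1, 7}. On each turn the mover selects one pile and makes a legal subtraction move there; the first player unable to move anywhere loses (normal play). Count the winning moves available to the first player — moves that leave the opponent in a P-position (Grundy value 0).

0

All piles use S = {1, 7}:
G(0) = 0
G(1) = mex{0} = 1
G(2) = mex{1} = 0
G(3) = mex{0} = 1
G(4) = mex{1} = 0
G(5) = mex{0} = 1
G(6) = mex{1} = 0
G(7) = mex{0,0} = 1
G(8) = mex{1,1} = 0
G(9) = mex{0,0} = 1
G(10) = mex{1,1} = 0
G(11) = mex{0,0} = 1
G(12) = mex{1,1} = 0
G(13) = mex{0,0} = 1
G(14) = mex{1,1} = 0
G(15) = mex{0,0} = 1
G(16) = mex{1,1} = 0
G(17) = mex{0,0} = 1
G(18) = mex{1,1} = 0
G(19) = mex{0,0} = 1
G(20) = mex{1,1} = 0
G(21) = mex{0,0} = 1
G(22) = mex{1,1} = 0
G(23) = mex{0,0} = 1
G(24) = mex{1,1} = 0
G(25) = mex{0,0} = 1
Pile A: G(25) = 1.
Pile B: G(13) = 1.
Combined Grundy value = 1 ⊕ 1 = 0.
A winning move leaves total XOR = 0, i.e. changes one component's Grundy value g to g ⊕ X where X is the current total.
Pile A: target g' = 1⊕0 = 1, but every legal move changes the Grundy value (mex property), so 0 moves.
Pile B: target g' = 1⊕0 = 1, but every legal move changes the Grundy value (mex property), so 0 moves.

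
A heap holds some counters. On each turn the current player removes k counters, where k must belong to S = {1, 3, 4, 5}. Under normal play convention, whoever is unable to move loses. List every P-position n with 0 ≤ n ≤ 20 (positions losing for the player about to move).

G(0) = 0
G(1) = mex{0} = 1
G(2) = mex{1} = 0
G(3) = mex{0,0} = 1
G(4) = mex{1,1,0} = 2
G(5) = mex{2,0,1,0} = 3
G(6) = mex{3,1,0,1} = 2
G(7) = mex{2,2,1,0} = 3
G(8) = mex{3,3,2,1} = 0
G(9) = mex{0,2,3,2} = 1
G(10) = mex{1,3,2,3} = 0
G(11) = mex{0,0,3,2} = 1
G(12) = mex{1,1,0,3} = 2
G(13) = mex{2,0,1,0} = 3
G(14) = mex{3,1,0,1} = 2
G(15) = mex{2,2,1,0} = 3
G(16) = mex{3,3,2,1} = 0
G(17) = mex{0,2,3,2} = 1
G(18) = mex{1,3,2,3} = 0
G(19) = mex{0,0,3,2} = 1
G(20) = mex{1,1,0,3} = 2
P-positions are exactly the n with G(n) = 0.

0, 2, 8, 10, 16, 18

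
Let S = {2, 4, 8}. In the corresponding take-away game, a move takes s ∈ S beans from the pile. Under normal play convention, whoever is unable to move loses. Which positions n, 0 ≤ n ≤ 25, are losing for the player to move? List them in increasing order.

G(0) = 0
G(1) = mex{} = 0
G(2) = mex{0} = 1
G(3) = mex{0} = 1
G(4) = mex{1,0} = 2
G(5) = mex{1,0} = 2
G(6) = mex{2,1} = 0
G(7) = mex{2,1} = 0
G(8) = mex{0,2,0} = 1
G(9) = mex{0,2,0} = 1
G(10) = mex{1,0,1} = 2
G(11) = mex{1,0,1} = 2
G(12) = mex{2,1,2} = 0
G(13) = mex{2,1,2} = 0
G(14) = mex{0,2,0} = 1
G(15) = mex{0,2,0} = 1
G(16) = mex{1,0,1} = 2
G(17) = mex{1,0,1} = 2
G(18) = mex{2,1,2} = 0
G(19) = mex{2,1,2} = 0
G(20) = mex{0,2,0} = 1
G(21) = mex{0,2,0} = 1
G(22) = mex{1,0,1} = 2
G(23) = mex{1,0,1} = 2
G(24) = mex{2,1,2} = 0
G(25) = mex{2,1,2} = 0
P-positions are exactly the n with G(n) = 0.

0, 1, 6, 7, 12, 13, 18, 19, 24, 25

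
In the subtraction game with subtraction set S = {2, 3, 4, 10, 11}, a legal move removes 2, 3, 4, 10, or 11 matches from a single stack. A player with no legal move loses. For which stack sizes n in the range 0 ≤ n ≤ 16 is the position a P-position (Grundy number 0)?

n :  0  1  2  3  4  5  6  7  8  9 10 11 12 13 14 15 16
G :  0  0  1  1  2  2  0  0  1  1  2  2  3  0  0  1  1
P-positions are exactly the n with G(n) = 0.

0, 1, 6, 7, 13, 14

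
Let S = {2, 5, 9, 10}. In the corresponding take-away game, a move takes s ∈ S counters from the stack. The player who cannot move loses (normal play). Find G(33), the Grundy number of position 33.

G(0) = 0
G(1) = mex{} = 0
G(2) = mex{0} = 1
G(3) = mex{0} = 1
G(4) = mex{1} = 0
G(5) = mex{1,0} = 2
G(6) = mex{0,0} = 1
G(7) = mex{2,1} = 0
G(8) = mex{1,1} = 0
G(9) = mex{0,0,0} = 1
G(10) = mex{0,2,0,0} = 1
G(11) = mex{1,1,1,0} = 2
G(12) = mex{1,0,1,1} = 2
G(13) = mex{2,0,0,1} = 3
G(14) = mex{2,1,2,0} = 3
G(15) = mex{3,1,1,2} = 0
G(16) = mex{3,2,0,1} = 4
G(17) = mex{0,2,0,0} = 1
G(18) = mex{4,3,1,0} = 2
G(19) = mex{1,3,1,1} = 0
G(20) = mex{2,0,2,1} = 3
G(21) = mex{0,4,2,2} = 1
G(22) = mex{3,1,3,2} = 0
G(23) = mex{1,2,3,3} = 0
G(24) = mex{0,0,0,3} = 1
G(25) = mex{0,3,4,0} = 1
G(26) = mex{1,1,1,4} = 0
G(27) = mex{1,0,2,1} = 3
G(28) = mex{0,0,0,2} = 1
G(29) = mex{3,1,3,0} = 2
G(30) = mex{1,1,1,3} = 0
G(31) = mex{2,0,0,1} = 3
G(32) = mex{0,3,0,0} = 1
G(33) = mex{3,1,1,0} = 2

2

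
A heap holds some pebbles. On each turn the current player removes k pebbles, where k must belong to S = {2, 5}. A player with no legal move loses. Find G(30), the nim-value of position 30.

n :  0  1  2  3  4  5  6  7  8  9 10 11 12 13 14 15 16 17 18 19 20 21 22 23 24 25 26 27 28 29 30
G :  0  0  1  1  0  2  1  0  0  1  1  0  2  1  0  0  1  1  0  2  1  0  0  1  1  0  2  1  0  0  1

1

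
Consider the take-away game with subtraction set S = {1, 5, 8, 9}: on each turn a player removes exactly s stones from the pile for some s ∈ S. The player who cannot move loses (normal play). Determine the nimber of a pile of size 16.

0

G(0) = 0
G(1) = mex{0} = 1
G(2) = mex{1} = 0
G(3) = mex{0} = 1
G(4) = mex{1} = 0
G(5) = mex{0,0} = 1
G(6) = mex{1,1} = 0
G(7) = mex{0,0} = 1
G(8) = mex{1,1,0} = 2
G(9) = mex{2,0,1,0} = 3
G(10) = mex{3,1,0,1} = 2
G(11) = mex{2,0,1,0} = 3
G(12) = mex{3,1,0,1} = 2
G(13) = mex{2,2,1,0} = 3
G(14) = mex{3,3,0,1} = 2
G(15) = mex{2,2,1,0} = 3
G(16) = mex{3,3,2,1} = 0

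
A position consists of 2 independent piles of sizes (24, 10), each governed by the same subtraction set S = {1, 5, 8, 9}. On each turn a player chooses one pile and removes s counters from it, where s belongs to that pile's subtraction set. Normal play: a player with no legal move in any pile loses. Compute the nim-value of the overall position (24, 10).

All piles use S = {1, 5, 8, 9}:
n :  0  1  2  3  4  5  6  7  8  9 10 11 12 13 14 15 16 17 18 19 20 21 22 23 24
G :  0  1  0  1  0  1  0  1  2  3  2  3  2  3  2  3  0  1  0  1  0  1  0  1  2
Pile A: G(24) = 2.
Pile B: G(10) = 2.
Combined Grundy value = 2 ⊕ 2 = 0.

0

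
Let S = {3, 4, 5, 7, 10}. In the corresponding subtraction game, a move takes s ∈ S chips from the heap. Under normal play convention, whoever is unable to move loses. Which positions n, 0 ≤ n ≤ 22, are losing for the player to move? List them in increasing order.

n :  0  1  2  3  4  5  6  7  8  9 10 11 12 13 14 15 16 17 18 19 20 21 22
G :  0  0  0  1  1  1  2  2  2  3  3  3  4  0  0  0  1  1  1  2  2  2  3
P-positions are exactly the n with G(n) = 0.

0, 1, 2, 13, 14, 15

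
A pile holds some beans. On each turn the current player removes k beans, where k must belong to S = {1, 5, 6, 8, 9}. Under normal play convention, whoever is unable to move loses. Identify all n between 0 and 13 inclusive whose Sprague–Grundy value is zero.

G(0) = 0
G(1) = mex{0} = 1
G(2) = mex{1} = 0
G(3) = mex{0} = 1
G(4) = mex{1} = 0
G(5) = mex{0,0} = 1
G(6) = mex{1,1,0} = 2
G(7) = mex{2,0,1} = 3
G(8) = mex{3,1,0,0} = 2
G(9) = mex{2,0,1,1,0} = 3
G(10) = mex{3,1,0,0,1} = 2
G(11) = mex{2,2,1,1,0} = 3
G(12) = mex{3,3,2,0,1} = 4
G(13) = mex{4,2,3,1,0} = 5
P-positions are exactly the n with G(n) = 0.

0, 2, 4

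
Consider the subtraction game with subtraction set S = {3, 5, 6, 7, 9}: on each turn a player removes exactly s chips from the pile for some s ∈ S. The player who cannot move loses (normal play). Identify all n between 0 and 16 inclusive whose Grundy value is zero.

n :  0  1  2  3  4  5  6  7  8  9 10 11 12 13 14 15 16
G :  0  0  0  1  1  1  2  2  2  3  3  3  0  0  0  1  1
P-positions are exactly the n with G(n) = 0.

0, 1, 2, 12, 13, 14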